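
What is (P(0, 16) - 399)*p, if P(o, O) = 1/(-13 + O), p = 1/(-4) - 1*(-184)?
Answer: -73255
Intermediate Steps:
p = 735/4 (p = -1/4 + 184 = 735/4 ≈ 183.75)
(P(0, 16) - 399)*p = (1/(-13 + 16) - 399)*(735/4) = (1/3 - 399)*(735/4) = -1196/3*735/4 = -73255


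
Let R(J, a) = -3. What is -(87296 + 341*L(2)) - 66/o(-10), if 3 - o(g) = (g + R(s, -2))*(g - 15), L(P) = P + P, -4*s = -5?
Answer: -14274227/161 ≈ -88660.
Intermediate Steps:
s = 5/4 (s = -¼*(-5) = 5/4 ≈ 1.2500)
L(P) = 2*P
o(g) = 3 - (-15 + g)*(-3 + g) (o(g) = 3 - (g - 3)*(g - 15) = 3 - (-3 + g)*(-15 + g) = 3 - (-15 + g)*(-3 + g))
-(87296 + 341*L(2)) - 66/o(-10) = -(87296 + 1364) - 66/(-42 - 1*(-10)² + 18*(-10)) = -341/(1/(140 + (116 + 4))) - 66/(-42 - 1*100 - 180) = -341/(1/(140 + 120)) - 66/(-42 - 100 - 180) = -341/(1/260) - 66/(-322) = -341/1/260 - 66*(-1/322) = -341*260 + 33/161 = -88660 + 33/161 = -14274227/161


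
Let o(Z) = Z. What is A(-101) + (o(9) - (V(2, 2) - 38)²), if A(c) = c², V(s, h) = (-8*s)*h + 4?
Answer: 5854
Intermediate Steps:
V(s, h) = 4 - 8*h*s (V(s, h) = -8*h*s + 4 = 4 - 8*h*s)
A(-101) + (o(9) - (V(2, 2) - 38)²) = (-101)² + (9 - ((4 - 8*2*2) - 38)²) = 10201 + (9 - ((4 - 32) - 38)²) = 10201 + (9 - (-28 - 38)²) = 10201 + (9 - 1*(-66)²) = 10201 + (9 - 1*4356) = 10201 + (9 - 4356) = 10201 - 4347 = 5854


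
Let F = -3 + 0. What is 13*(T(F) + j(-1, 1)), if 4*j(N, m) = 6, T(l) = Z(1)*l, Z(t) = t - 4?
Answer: 273/2 ≈ 136.50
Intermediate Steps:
Z(t) = -4 + t
F = -3
T(l) = -3*l (T(l) = (-4 + 1)*l = -3*l)
j(N, m) = 3/2 (j(N, m) = (1/4)*6 = 3/2)
13*(T(F) + j(-1, 1)) = 13*(-3*(-3) + 3/2) = 13*(9 + 3/2) = 13*(21/2) = 273/2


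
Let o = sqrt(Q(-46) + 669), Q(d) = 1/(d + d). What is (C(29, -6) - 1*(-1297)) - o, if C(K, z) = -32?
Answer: 1265 - sqrt(1415581)/46 ≈ 1239.1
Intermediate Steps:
Q(d) = 1/(2*d)
o = sqrt(1415581)/46 (o = sqrt((1/2)/(-46) + 669) = sqrt((1/2)*(-1/46) + 669) = sqrt(-1/92 + 669) = sqrt(61547/92) = sqrt(1415581)/46 ≈ 25.865)
(C(29, -6) - 1*(-1297)) - o = (-32 - 1*(-1297)) - sqrt(1415581)/46 = (-32 + 1297) - sqrt(1415581)/46 = 1265 - sqrt(1415581)/46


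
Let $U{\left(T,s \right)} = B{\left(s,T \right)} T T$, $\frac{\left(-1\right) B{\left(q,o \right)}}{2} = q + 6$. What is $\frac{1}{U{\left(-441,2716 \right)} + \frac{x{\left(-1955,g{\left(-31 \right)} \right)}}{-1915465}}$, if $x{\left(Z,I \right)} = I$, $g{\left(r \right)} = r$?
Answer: $- \frac{1915465}{2028007310932229} \approx -9.4451 \cdot 10^{-10}$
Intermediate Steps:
$B{\left(q,o \right)} = -12 - 2 q$ ($B{\left(q,o \right)} = - 2 \left(q + 6\right) = - 2 \left(6 + q\right) = -12 - 2 q$)
$U{\left(T,s \right)} = T^{2} \left(-12 - 2 s\right)$ ($U{\left(T,s \right)} = \left(-12 - 2 s\right) T T = T \left(-12 - 2 s\right) T = T^{2} \left(-12 - 2 s\right)$)
$\frac{1}{U{\left(-441,2716 \right)} + \frac{x{\left(-1955,g{\left(-31 \right)} \right)}}{-1915465}} = \frac{1}{2 \left(-441\right)^{2} \left(-6 - 2716\right) - \frac{31}{-1915465}} = \frac{1}{2 \cdot 194481 \left(-6 - 2716\right) - - \frac{31}{1915465}} = \frac{1}{2 \cdot 194481 \left(-2722\right) + \frac{31}{1915465}} = \frac{1}{-1058754564 + \frac{31}{1915465}} = \frac{1}{- \frac{2028007310932229}{1915465}} = - \frac{1915465}{2028007310932229}$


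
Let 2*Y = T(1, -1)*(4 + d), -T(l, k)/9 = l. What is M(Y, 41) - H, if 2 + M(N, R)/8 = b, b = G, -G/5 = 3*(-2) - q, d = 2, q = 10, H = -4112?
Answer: 4736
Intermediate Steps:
T(l, k) = -9*l
Y = -27 (Y = ((-9*1)*(4 + 2))/2 = (-9*6)/2 = (½)*(-54) = -27)
G = 80 (G = -5*(3*(-2) - 1*10) = -5*(-6 - 10) = -5*(-16) = 80)
b = 80
M(N, R) = 624 (M(N, R) = -16 + 8*80 = -16 + 640 = 624)
M(Y, 41) - H = 624 - 1*(-4112) = 624 + 4112 = 4736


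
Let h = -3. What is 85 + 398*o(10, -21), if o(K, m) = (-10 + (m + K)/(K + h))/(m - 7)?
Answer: 24449/98 ≈ 249.48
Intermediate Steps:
o(K, m) = (-10 + (K + m)/(-3 + K))/(-7 + m) (o(K, m) = (-10 + (m + K)/(K - 3))/(m - 7) = (-10 + (K + m)/(-3 + K))/(-7 + m))
85 + 398*o(10, -21) = 85 + 398*((30 - 21 - 9*10)/(21 - 7*10 - 3*(-21) + 10*(-21))) = 85 + 398*((30 - 21 - 90)/(21 - 70 + 63 - 210)) = 85 + 398*(-81/(-196)) = 85 + 398*(-1/196*(-81)) = 85 + 398*(81/196) = 85 + 16119/98 = 24449/98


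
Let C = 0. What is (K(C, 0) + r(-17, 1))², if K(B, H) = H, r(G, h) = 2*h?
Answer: 4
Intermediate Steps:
(K(C, 0) + r(-17, 1))² = (0 + 2*1)² = (0 + 2)² = 2² = 4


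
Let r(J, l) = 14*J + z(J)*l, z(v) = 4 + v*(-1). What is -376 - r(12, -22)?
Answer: -720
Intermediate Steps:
z(v) = 4 - v
r(J, l) = 14*J + l*(4 - J) (r(J, l) = 14*J + (4 - J)*l = 14*J + l*(4 - J))
-376 - r(12, -22) = -376 - (14*12 - 1*(-22)*(-4 + 12)) = -376 - (168 - 1*(-22)*8) = -376 - (168 + 176) = -376 - 1*344 = -376 - 344 = -720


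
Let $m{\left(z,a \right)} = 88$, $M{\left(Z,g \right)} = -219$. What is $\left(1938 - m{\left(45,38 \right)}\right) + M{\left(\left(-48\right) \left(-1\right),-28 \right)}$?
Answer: $1631$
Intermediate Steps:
$\left(1938 - m{\left(45,38 \right)}\right) + M{\left(\left(-48\right) \left(-1\right),-28 \right)} = \left(1938 - 88\right) - 219 = 1850 - 219 = 1631$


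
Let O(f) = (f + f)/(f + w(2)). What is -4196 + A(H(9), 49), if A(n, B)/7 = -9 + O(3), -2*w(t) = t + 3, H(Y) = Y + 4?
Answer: -4175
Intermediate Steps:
H(Y) = 4 + Y
w(t) = -3/2 - t/2 (w(t) = -(t + 3)/2 = -(3 + t)/2 = -3/2 - t/2)
O(f) = 2*f/(-5/2 + f) (O(f) = (f + f)/(f + (-3/2 - 1/2*2)) = (2*f)/(f + (-3/2 - 1)) = (2*f)/(f - 5/2) = (2*f)/(-5/2 + f) = 2*f/(-5/2 + f))
A(n, B) = 21 (A(n, B) = 7*(-9 + 4*3/(-5 + 2*3)) = 7*(-9 + 4*3/(-5 + 6)) = 7*(-9 + 4*3/1) = 7*(-9 + 4*3*1) = 7*(-9 + 12) = 7*3 = 21)
-4196 + A(H(9), 49) = -4196 + 21 = -4175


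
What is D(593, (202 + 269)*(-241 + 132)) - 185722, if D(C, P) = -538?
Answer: -186260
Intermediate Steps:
D(593, (202 + 269)*(-241 + 132)) - 185722 = -538 - 185722 = -186260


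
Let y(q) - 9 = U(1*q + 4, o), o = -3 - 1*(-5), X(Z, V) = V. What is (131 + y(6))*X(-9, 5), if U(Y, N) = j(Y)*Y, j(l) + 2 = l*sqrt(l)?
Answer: 600 + 500*sqrt(10) ≈ 2181.1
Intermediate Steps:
j(l) = -2 + l**(3/2) (j(l) = -2 + l*sqrt(l) = -2 + l**(3/2))
o = 2 (o = -3 + 5 = 2)
U(Y, N) = Y*(-2 + Y**(3/2)) (U(Y, N) = (-2 + Y**(3/2))*Y = Y*(-2 + Y**(3/2)))
y(q) = 9 + (-2 + (4 + q)**(3/2))*(4 + q) (y(q) = 9 + (1*q + 4)*(-2 + (1*q + 4)**(3/2)) = 9 + (q + 4)*(-2 + (q + 4)**(3/2)) = 9 + (4 + q)*(-2 + (4 + q)**(3/2)) = 9 + (-2 + (4 + q)**(3/2))*(4 + q))
(131 + y(6))*X(-9, 5) = (131 + (9 + (-2 + (4 + 6)**(3/2))*(4 + 6)))*5 = (131 + (9 + (-2 + 10**(3/2))*10))*5 = (131 + (9 + (-2 + 10*sqrt(10))*10))*5 = (131 + (9 + (-20 + 100*sqrt(10))))*5 = (131 + (-11 + 100*sqrt(10)))*5 = (120 + 100*sqrt(10))*5 = 600 + 500*sqrt(10)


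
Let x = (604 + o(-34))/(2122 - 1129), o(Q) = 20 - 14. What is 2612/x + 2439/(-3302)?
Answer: 4281481221/1007110 ≈ 4251.3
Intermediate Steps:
o(Q) = 6
x = 610/993 (x = (604 + 6)/(2122 - 1129) = 610/993 ≈ 0.61430)
2612/x + 2439/(-3302) = 2612/(610/993) + 2439/(-3302) = 2612*(993/610) + 2439*(-1/3302) = 1296858/305 - 2439/3302 = 4281481221/1007110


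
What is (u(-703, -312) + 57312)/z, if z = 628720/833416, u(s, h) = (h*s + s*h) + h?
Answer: 25818810972/39295 ≈ 6.5705e+5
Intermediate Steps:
u(s, h) = h + 2*h*s (u(s, h) = (h*s + h*s) + h = 2*h*s + h = h + 2*h*s)
z = 78590/104177 (z = 628720*(1/833416) = 78590/104177 ≈ 0.75439)
(u(-703, -312) + 57312)/z = (-312*(1 + 2*(-703)) + 57312)/(78590/104177) = (-312*(1 - 1406) + 57312)*(104177/78590) = (-312*(-1405) + 57312)*(104177/78590) = (438360 + 57312)*(104177/78590) = 495672*(104177/78590) = 25818810972/39295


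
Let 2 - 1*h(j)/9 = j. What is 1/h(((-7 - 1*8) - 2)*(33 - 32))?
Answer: 1/171 ≈ 0.0058480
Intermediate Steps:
h(j) = 18 - 9*j
1/h(((-7 - 1*8) - 2)*(33 - 32)) = 1/(18 - 9*((-7 - 1*8) - 2)*(33 - 32)) = 1/(18 - 9*((-7 - 8) - 2)) = 1/(18 - 9*(-15 - 2)) = 1/(18 - (-153)) = 1/(18 - 9*(-17)) = 1/(18 + 153) = 1/171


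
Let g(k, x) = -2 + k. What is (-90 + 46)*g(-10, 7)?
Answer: 528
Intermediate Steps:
(-90 + 46)*g(-10, 7) = (-90 + 46)*(-2 - 10) = -44*(-12) = 528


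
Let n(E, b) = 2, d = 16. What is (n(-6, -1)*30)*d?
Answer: 960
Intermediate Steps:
(n(-6, -1)*30)*d = (2*30)*16 = 60*16 = 960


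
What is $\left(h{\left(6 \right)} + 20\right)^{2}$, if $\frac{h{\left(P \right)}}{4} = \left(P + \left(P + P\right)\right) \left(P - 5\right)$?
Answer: $8464$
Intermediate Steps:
$h{\left(P \right)} = 12 P \left(-5 + P\right)$ ($h{\left(P \right)} = 4 \left(P + \left(P + P\right)\right) \left(P - 5\right) = 4 \left(P + 2 P\right) \left(-5 + P\right) = 4 \cdot 3 P \left(-5 + P\right) = 12 P \left(-5 + P\right)$)
$\left(h{\left(6 \right)} + 20\right)^{2} = \left(12 \cdot 6 \left(-5 + 6\right) + 20\right)^{2} = \left(12 \cdot 6 \cdot 1 + 20\right)^{2} = \left(72 + 20\right)^{2} = 92^{2} = 8464$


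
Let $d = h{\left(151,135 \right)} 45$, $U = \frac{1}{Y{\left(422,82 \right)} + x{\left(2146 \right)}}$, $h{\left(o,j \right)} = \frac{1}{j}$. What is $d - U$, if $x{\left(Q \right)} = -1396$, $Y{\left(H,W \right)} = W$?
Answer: $\frac{439}{1314} \approx 0.33409$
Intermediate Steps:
$U = - \frac{1}{1314}$ ($U = \frac{1}{82 - 1396} = \frac{1}{-1314} = - \frac{1}{1314} \approx -0.00076103$)
$d = \frac{1}{3}$ ($d = \frac{1}{135} \cdot 45 = \frac{1}{3} \approx 0.33333$)
$d - U = \frac{1}{3} - - \frac{1}{1314} = \frac{1}{3} + \frac{1}{1314} = \frac{439}{1314}$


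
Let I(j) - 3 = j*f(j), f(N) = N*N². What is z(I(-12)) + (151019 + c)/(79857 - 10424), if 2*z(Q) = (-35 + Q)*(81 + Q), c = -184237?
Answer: 14964800027902/69433 ≈ 2.1553e+8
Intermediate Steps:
f(N) = N³
I(j) = 3 + j⁴ (I(j) = 3 + j*j³ = 3 + j⁴)
z(Q) = (-35 + Q)*(81 + Q)/2 (z(Q) = ((-35 + Q)*(81 + Q))/2 = (-35 + Q)*(81 + Q)/2)
z(I(-12)) + (151019 + c)/(79857 - 10424) = (-2835/2 + (3 + (-12)⁴)²/2 + 23*(3 + (-12)⁴)) + (151019 - 184237)/(79857 - 10424) = (-2835/2 + (3 + 20736)²/2 + 23*(3 + 20736)) - 33218/69433 = (-2835/2 + (½)*20739² + 23*20739) - 33218*1/69433 = (-2835/2 + (½)*430106121 + 476997) - 33218/69433 = (-2835/2 + 430106121/2 + 476997) - 33218/69433 = 215528640 - 33218/69433 = 14964800027902/69433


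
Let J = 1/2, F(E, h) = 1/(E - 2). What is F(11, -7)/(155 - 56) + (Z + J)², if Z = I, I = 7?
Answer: 200479/3564 ≈ 56.251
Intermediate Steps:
F(E, h) = 1/(-2 + E)
J = ½ ≈ 0.50000
Z = 7
F(11, -7)/(155 - 56) + (Z + J)² = 1/((155 - 56)*(-2 + 11)) + (7 + ½)² = 1/(99*9) + (15/2)² = (1/99)*(⅑) + 225/4 = 1/891 + 225/4 = 200479/3564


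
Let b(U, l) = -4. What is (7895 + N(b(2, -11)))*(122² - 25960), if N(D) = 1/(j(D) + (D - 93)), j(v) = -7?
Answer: -174889827/2 ≈ -8.7445e+7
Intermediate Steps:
N(D) = 1/(-100 + D) (N(D) = 1/(-7 + (D - 93)) = 1/(-7 + (-93 + D)) = 1/(-100 + D))
(7895 + N(b(2, -11)))*(122² - 25960) = (7895 + 1/(-100 - 4))*(122² - 25960) = (7895 + 1/(-104))*(14884 - 25960) = (7895 - 1/104)*(-11076) = (821079/104)*(-11076) = -174889827/2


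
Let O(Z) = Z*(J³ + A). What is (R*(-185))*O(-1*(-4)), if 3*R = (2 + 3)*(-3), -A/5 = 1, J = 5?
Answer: 444000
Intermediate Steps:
A = -5 (A = -5*1 = -5)
O(Z) = 120*Z (O(Z) = Z*(5³ - 5) = Z*(125 - 5) = Z*120 = 120*Z)
R = -5 (R = ((2 + 3)*(-3))/3 = (5*(-3))/3 = (⅓)*(-15) = -5)
(R*(-185))*O(-1*(-4)) = (-5*(-185))*(120*(-1*(-4))) = 925*(120*4) = 925*480 = 444000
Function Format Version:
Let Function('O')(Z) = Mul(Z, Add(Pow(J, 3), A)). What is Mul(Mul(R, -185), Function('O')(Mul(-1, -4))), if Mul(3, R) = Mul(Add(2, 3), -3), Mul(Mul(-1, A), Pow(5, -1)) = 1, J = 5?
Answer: 444000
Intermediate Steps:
A = -5 (A = Mul(-5, 1) = -5)
Function('O')(Z) = Mul(120, Z) (Function('O')(Z) = Mul(Z, Add(Pow(5, 3), -5)) = Mul(Z, Add(125, -5)) = Mul(Z, 120) = Mul(120, Z))
R = -5 (R = Mul(Rational(1, 3), Mul(Add(2, 3), -3)) = Mul(Rational(1, 3), Mul(5, -3)) = Mul(Rational(1, 3), -15) = -5)
Mul(Mul(R, -185), Function('O')(Mul(-1, -4))) = Mul(Mul(-5, -185), Mul(120, Mul(-1, -4))) = Mul(925, Mul(120, 4)) = Mul(925, 480) = 444000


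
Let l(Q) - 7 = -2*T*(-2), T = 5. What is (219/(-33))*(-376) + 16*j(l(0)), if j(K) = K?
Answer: 32200/11 ≈ 2927.3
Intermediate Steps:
l(Q) = 27 (l(Q) = 7 - 2*5*(-2) = 7 - 10*(-2) = 7 + 20 = 27)
(219/(-33))*(-376) + 16*j(l(0)) = (219/(-33))*(-376) + 16*27 = (219*(-1/33))*(-376) + 432 = -73/11*(-376) + 432 = 27448/11 + 432 = 32200/11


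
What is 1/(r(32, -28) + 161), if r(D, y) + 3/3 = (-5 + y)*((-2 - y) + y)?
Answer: 1/226 ≈ 0.0044248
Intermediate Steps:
r(D, y) = 9 - 2*y (r(D, y) = -1 + (-5 + y)*((-2 - y) + y) = -1 + (-5 + y)*(-2) = -1 + (10 - 2*y) = 9 - 2*y)
1/(r(32, -28) + 161) = 1/((9 - 2*(-28)) + 161) = 1/((9 + 56) + 161) = 1/(65 + 161) = 1/226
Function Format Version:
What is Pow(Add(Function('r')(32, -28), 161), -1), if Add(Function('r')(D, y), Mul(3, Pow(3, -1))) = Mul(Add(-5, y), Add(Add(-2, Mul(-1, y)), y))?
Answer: Rational(1, 226) ≈ 0.0044248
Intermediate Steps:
Function('r')(D, y) = Add(9, Mul(-2, y)) (Function('r')(D, y) = Add(-1, Mul(Add(-5, y), Add(Add(-2, Mul(-1, y)), y))) = Add(-1, Mul(Add(-5, y), -2)) = Add(-1, Add(10, Mul(-2, y))) = Add(9, Mul(-2, y)))
Pow(Add(Function('r')(32, -28), 161), -1) = Pow(Add(Add(9, Mul(-2, -28)), 161), -1) = Pow(Add(Add(9, 56), 161), -1) = Pow(Add(65, 161), -1) = Pow(226, -1) = Rational(1, 226)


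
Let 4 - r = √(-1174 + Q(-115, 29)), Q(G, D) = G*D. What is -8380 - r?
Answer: -8384 + 3*I*√501 ≈ -8384.0 + 67.149*I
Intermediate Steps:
Q(G, D) = D*G
r = 4 - 3*I*√501 (r = 4 - √(-1174 + 29*(-115)) = 4 - √(-1174 - 3335) = 4 - √(-4509) = 4 - 3*I*√501 ≈ 4.0 - 67.149*I)
-8380 - r = -8380 - (4 - 3*I*√501) = -8380 + (-4 + 3*I*√501) = -8384 + 3*I*√501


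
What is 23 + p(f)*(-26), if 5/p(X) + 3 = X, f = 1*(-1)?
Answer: 111/2 ≈ 55.500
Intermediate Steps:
f = -1
p(X) = 5/(-3 + X)
23 + p(f)*(-26) = 23 + (5/(-3 - 1))*(-26) = 23 + (5/(-4))*(-26) = 23 + (5*(-¼))*(-26) = 23 - 5/4*(-26) = 23 + 65/2 = 111/2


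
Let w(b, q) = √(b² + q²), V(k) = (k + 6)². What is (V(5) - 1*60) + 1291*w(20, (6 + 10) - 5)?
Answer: 61 + 1291*√521 ≈ 29529.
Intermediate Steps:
V(k) = (6 + k)²
(V(5) - 1*60) + 1291*w(20, (6 + 10) - 5) = ((6 + 5)² - 1*60) + 1291*√(20² + ((6 + 10) - 5)²) = (11² - 60) + 1291*√(400 + (16 - 5)²) = (121 - 60) + 1291*√(400 + 11²) = 61 + 1291*√(400 + 121) = 61 + 1291*√521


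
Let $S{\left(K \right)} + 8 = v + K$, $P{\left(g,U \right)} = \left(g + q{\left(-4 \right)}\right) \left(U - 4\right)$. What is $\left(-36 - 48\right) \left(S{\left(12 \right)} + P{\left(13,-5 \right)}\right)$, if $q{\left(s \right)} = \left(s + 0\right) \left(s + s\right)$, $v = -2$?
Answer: $33852$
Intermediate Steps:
$q{\left(s \right)} = 2 s^{2}$ ($q{\left(s \right)} = s 2 s = 2 s^{2}$)
$P{\left(g,U \right)} = \left(-4 + U\right) \left(32 + g\right)$ ($P{\left(g,U \right)} = \left(g + 2 \left(-4\right)^{2}\right) \left(U - 4\right) = \left(g + 2 \cdot 16\right) \left(-4 + U\right) = \left(g + 32\right) \left(-4 + U\right) = \left(32 + g\right) \left(-4 + U\right) = \left(-4 + U\right) \left(32 + g\right)$)
$S{\left(K \right)} = -10 + K$ ($S{\left(K \right)} = -8 + \left(-2 + K\right) = -10 + K$)
$\left(-36 - 48\right) \left(S{\left(12 \right)} + P{\left(13,-5 \right)}\right) = \left(-36 - 48\right) \left(\left(-10 + 12\right) - 405\right) = \left(-36 - 48\right) \left(2 - 405\right) = - 84 \left(2 - 405\right) = \left(-84\right) \left(-403\right) = 33852$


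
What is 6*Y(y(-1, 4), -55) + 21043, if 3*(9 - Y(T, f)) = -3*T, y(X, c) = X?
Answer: 21091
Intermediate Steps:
Y(T, f) = 9 + T (Y(T, f) = 9 - (-1)*T = 9 + T)
6*Y(y(-1, 4), -55) + 21043 = 6*(9 - 1) + 21043 = 6*8 + 21043 = 48 + 21043 = 21091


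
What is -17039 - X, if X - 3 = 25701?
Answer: -42743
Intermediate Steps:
X = 25704 (X = 3 + 25701 = 25704)
-17039 - X = -17039 - 1*25704 = -17039 - 25704 = -42743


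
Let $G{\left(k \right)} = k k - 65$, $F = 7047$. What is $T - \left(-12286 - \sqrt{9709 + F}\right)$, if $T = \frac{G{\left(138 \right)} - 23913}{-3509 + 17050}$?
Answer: $\frac{166359792}{13541} + 2 \sqrt{4189} \approx 12415.0$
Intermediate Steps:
$G{\left(k \right)} = -65 + k^{2}$ ($G{\left(k \right)} = k^{2} - 65 = -65 + k^{2}$)
$T = - \frac{4934}{13541}$ ($T = \frac{\left(-65 + 138^{2}\right) - 23913}{-3509 + 17050} = \frac{\left(-65 + 19044\right) - 23913}{13541} = \left(18979 - 23913\right) \frac{1}{13541} = \left(-4934\right) \frac{1}{13541} = - \frac{4934}{13541} \approx -0.36437$)
$T - \left(-12286 - \sqrt{9709 + F}\right) = - \frac{4934}{13541} - \left(-12286 - \sqrt{9709 + 7047}\right) = - \frac{4934}{13541} - \left(-12286 - \sqrt{16756}\right) = - \frac{4934}{13541} - \left(-12286 - 2 \sqrt{4189}\right) = - \frac{4934}{13541} + \left(12286 + 2 \sqrt{4189}\right) = \frac{166359792}{13541} + 2 \sqrt{4189}$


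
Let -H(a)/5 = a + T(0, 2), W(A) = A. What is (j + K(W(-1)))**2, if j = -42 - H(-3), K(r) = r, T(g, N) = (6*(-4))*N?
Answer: 88804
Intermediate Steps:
T(g, N) = -24*N
H(a) = 240 - 5*a (H(a) = -5*(a - 24*2) = -5*(a - 48) = -5*(-48 + a) = 240 - 5*a)
j = -297 (j = -42 - (240 - 5*(-3)) = -42 - (240 + 15) = -42 - 1*255 = -42 - 255 = -297)
(j + K(W(-1)))**2 = (-297 - 1)**2 = (-298)**2 = 88804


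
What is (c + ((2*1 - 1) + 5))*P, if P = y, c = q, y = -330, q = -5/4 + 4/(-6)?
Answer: -2695/2 ≈ -1347.5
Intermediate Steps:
q = -23/12 (q = -5*1/4 + 4*(-1/6) = -5/4 - 2/3 = -23/12 ≈ -1.9167)
c = -23/12 ≈ -1.9167
P = -330
(c + ((2*1 - 1) + 5))*P = (-23/12 + ((2*1 - 1) + 5))*(-330) = (-23/12 + ((2 - 1) + 5))*(-330) = (-23/12 + (1 + 5))*(-330) = (-23/12 + 6)*(-330) = (49/12)*(-330) = -2695/2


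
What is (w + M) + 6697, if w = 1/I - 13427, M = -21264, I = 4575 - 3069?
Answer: -42158963/1506 ≈ -27994.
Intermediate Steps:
I = 1506
w = -20221061/1506 (w = 1/1506 - 13427 = -20221061/1506 ≈ -13427.)
(w + M) + 6697 = (-20221061/1506 - 21264) + 6697 = -52244645/1506 + 6697 = -42158963/1506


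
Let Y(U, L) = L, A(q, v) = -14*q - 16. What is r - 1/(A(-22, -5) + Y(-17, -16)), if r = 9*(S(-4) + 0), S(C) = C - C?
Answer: -1/276 ≈ -0.0036232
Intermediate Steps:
A(q, v) = -16 - 14*q
S(C) = 0
r = 0 (r = 9*(0 + 0) = 9*0 = 0)
r - 1/(A(-22, -5) + Y(-17, -16)) = 0 - 1/((-16 - 14*(-22)) - 16) = 0 - 1/((-16 + 308) - 16) = 0 - 1/(292 - 16) = 0 - 1/276 = -1/276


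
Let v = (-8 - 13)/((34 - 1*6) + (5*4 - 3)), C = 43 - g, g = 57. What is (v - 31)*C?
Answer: 6608/15 ≈ 440.53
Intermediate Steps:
C = -14 (C = 43 - 1*57 = 43 - 57 = -14)
v = -7/15 (v = -21/((34 - 6) + (20 - 3)) = -21/(28 + 17) = -21/45 = -21*1/45 = -7/15 ≈ -0.46667)
(v - 31)*C = (-7/15 - 31)*(-14) = -472/15*(-14) = 6608/15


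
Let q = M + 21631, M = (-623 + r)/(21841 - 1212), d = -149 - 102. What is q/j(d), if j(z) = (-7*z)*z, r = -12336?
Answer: -446212940/9097533403 ≈ -0.049048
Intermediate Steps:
d = -251
M = -12959/20629 (M = (-623 - 12336)/(21841 - 1212) = -12959/20629 ≈ -0.62819)
j(z) = -7*z²
q = 446212940/20629 (q = -12959/20629 + 21631 = 446212940/20629 ≈ 21630.)
q/j(d) = 446212940/(20629*((-7*(-251)²))) = 446212940/(20629*((-7*63001))) = (446212940/20629)/(-441007) = (446212940/20629)*(-1/441007) = -446212940/9097533403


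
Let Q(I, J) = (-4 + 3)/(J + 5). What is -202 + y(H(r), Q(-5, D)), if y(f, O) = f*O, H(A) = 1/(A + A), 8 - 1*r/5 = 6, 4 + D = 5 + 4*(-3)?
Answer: -24239/120 ≈ -201.99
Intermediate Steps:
D = -11 (D = -4 + (5 + 4*(-3)) = -4 + (5 - 12) = -4 - 7 = -11)
Q(I, J) = -1/(5 + J)
r = 10 (r = 40 - 5*6 = 40 - 30 = 10)
H(A) = 1/(2*A)
y(f, O) = O*f
-202 + y(H(r), Q(-5, D)) = -202 + (-1/(5 - 11))*((½)/10) = -202 + (-1/(-6))*((½)*(⅒)) = -202 - 1*(-⅙)*(1/20) = -202 + (⅙)*(1/20) = -202 + 1/120 = -24239/120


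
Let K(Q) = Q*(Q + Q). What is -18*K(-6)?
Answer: -1296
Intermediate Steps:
K(Q) = 2*Q² (K(Q) = Q*(2*Q) = 2*Q²)
-18*K(-6) = -36*(-6)² = -36*36 = -18*72 = -1296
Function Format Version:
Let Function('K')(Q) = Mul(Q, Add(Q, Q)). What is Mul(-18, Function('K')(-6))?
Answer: -1296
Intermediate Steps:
Function('K')(Q) = Mul(2, Pow(Q, 2)) (Function('K')(Q) = Mul(Q, Mul(2, Q)) = Mul(2, Pow(Q, 2)))
Mul(-18, Function('K')(-6)) = Mul(-18, Mul(2, Pow(-6, 2))) = Mul(-18, Mul(2, 36)) = Mul(-18, 72) = -1296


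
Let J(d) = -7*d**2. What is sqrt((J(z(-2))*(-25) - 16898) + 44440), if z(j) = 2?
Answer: 3*sqrt(3138) ≈ 168.05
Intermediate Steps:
sqrt((J(z(-2))*(-25) - 16898) + 44440) = sqrt((-7*2**2*(-25) - 16898) + 44440) = sqrt((-7*4*(-25) - 16898) + 44440) = sqrt((-28*(-25) - 16898) + 44440) = sqrt((700 - 16898) + 44440) = sqrt(-16198 + 44440) = sqrt(28242) = 3*sqrt(3138)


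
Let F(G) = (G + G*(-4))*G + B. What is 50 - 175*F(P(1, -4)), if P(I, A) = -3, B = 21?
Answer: 1100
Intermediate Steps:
F(G) = 21 - 3*G² (F(G) = (G + G*(-4))*G + 21 = (G - 4*G)*G + 21 = (-3*G)*G + 21 = -3*G² + 21 = 21 - 3*G²)
50 - 175*F(P(1, -4)) = 50 - 175*(21 - 3*(-3)²) = 50 - 175*(21 - 3*9) = 50 - 175*(21 - 27) = 50 - 175*(-6) = 50 + 1050 = 1100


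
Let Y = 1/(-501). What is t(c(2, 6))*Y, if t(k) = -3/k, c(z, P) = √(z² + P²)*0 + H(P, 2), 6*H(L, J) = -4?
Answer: -3/334 ≈ -0.0089820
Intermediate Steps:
H(L, J) = -⅔ (H(L, J) = (⅙)*(-4) = -⅔)
Y = -1/501 ≈ -0.0019960
c(z, P) = -⅔ (c(z, P) = √(z² + P²)*0 - ⅔ = √(P² + z²)*0 - ⅔ = 0 - ⅔ = -⅔)
t(c(2, 6))*Y = -3/(-⅔)*(-1/501) = -3*(-3/2)*(-1/501) = (9/2)*(-1/501) = -3/334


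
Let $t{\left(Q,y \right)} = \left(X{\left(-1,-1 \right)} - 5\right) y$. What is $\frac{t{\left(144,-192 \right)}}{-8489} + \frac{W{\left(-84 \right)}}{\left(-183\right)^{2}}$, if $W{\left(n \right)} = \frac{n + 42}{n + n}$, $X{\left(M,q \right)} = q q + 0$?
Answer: $- \frac{102869719}{1137152484} \approx -0.090463$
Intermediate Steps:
$X{\left(M,q \right)} = q^{2}$ ($X{\left(M,q \right)} = q^{2} + 0 = q^{2}$)
$W{\left(n \right)} = \frac{42 + n}{2 n}$
$t{\left(Q,y \right)} = - 4 y$ ($t{\left(Q,y \right)} = \left(\left(-1\right)^{2} - 5\right) y = \left(1 - 5\right) y = - 4 y$)
$\frac{t{\left(144,-192 \right)}}{-8489} + \frac{W{\left(-84 \right)}}{\left(-183\right)^{2}} = \frac{\left(-4\right) \left(-192\right)}{-8489} + \frac{\frac{1}{2} \frac{1}{-84} \left(42 - 84\right)}{\left(-183\right)^{2}} = 768 \left(- \frac{1}{8489}\right) + \frac{\frac{1}{2} \left(- \frac{1}{84}\right) \left(-42\right)}{33489} = - \frac{768}{8489} + \frac{1}{4} \cdot \frac{1}{33489} = - \frac{768}{8489} + \frac{1}{133956} = - \frac{102869719}{1137152484}$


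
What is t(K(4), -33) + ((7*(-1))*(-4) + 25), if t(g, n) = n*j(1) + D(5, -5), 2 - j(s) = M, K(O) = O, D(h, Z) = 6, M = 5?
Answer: 158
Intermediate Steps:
j(s) = -3 (j(s) = 2 - 1*5 = 2 - 5 = -3)
t(g, n) = 6 - 3*n (t(g, n) = n*(-3) + 6 = -3*n + 6 = 6 - 3*n)
t(K(4), -33) + ((7*(-1))*(-4) + 25) = (6 - 3*(-33)) + ((7*(-1))*(-4) + 25) = (6 + 99) + (-7*(-4) + 25) = 105 + (28 + 25) = 105 + 53 = 158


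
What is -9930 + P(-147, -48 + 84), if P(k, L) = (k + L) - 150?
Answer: -10191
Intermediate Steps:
P(k, L) = -150 + L + k (P(k, L) = (L + k) - 150 = -150 + L + k)
-9930 + P(-147, -48 + 84) = -9930 + (-150 + (-48 + 84) - 147) = -9930 + (-150 + 36 - 147) = -9930 - 261 = -10191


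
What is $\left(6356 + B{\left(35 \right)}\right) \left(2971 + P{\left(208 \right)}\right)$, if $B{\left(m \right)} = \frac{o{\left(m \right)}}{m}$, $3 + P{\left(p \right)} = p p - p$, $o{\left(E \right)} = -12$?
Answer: $\frac{10237946752}{35} \approx 2.9251 \cdot 10^{8}$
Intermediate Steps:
$P{\left(p \right)} = -3 + p^{2} - p$ ($P{\left(p \right)} = -3 - \left(p - p p\right) = -3 + \left(p^{2} - p\right) = -3 + p^{2} - p$)
$B{\left(m \right)} = - \frac{12}{m}$
$\left(6356 + B{\left(35 \right)}\right) \left(2971 + P{\left(208 \right)}\right) = \left(6356 - \frac{12}{35}\right) \left(2971 - \left(211 - 43264\right)\right) = \left(6356 - \frac{12}{35}\right) \left(2971 - -43053\right) = \left(6356 - \frac{12}{35}\right) \left(2971 + 43053\right) = \frac{222448}{35} \cdot 46024 = \frac{10237946752}{35}$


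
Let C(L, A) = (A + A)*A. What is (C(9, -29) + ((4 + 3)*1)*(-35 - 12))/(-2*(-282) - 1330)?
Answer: -1353/766 ≈ -1.7663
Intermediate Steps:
C(L, A) = 2*A² (C(L, A) = (2*A)*A = 2*A²)
(C(9, -29) + ((4 + 3)*1)*(-35 - 12))/(-2*(-282) - 1330) = (2*(-29)² + ((4 + 3)*1)*(-35 - 12))/(-2*(-282) - 1330) = (2*841 + (7*1)*(-47))/(564 - 1330) = (1682 + 7*(-47))/(-766) = (1682 - 329)*(-1/766) = 1353*(-1/766) = -1353/766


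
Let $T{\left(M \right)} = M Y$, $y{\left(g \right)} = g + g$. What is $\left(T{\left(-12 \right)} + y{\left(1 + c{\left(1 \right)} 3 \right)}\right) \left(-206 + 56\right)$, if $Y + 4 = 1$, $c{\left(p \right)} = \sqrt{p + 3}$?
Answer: $-7500$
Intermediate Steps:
$c{\left(p \right)} = \sqrt{3 + p}$
$Y = -3$ ($Y = -4 + 1 = -3$)
$y{\left(g \right)} = 2 g$
$T{\left(M \right)} = - 3 M$ ($T{\left(M \right)} = M \left(-3\right) = - 3 M$)
$\left(T{\left(-12 \right)} + y{\left(1 + c{\left(1 \right)} 3 \right)}\right) \left(-206 + 56\right) = \left(\left(-3\right) \left(-12\right) + 2 \left(1 + \sqrt{3 + 1} \cdot 3\right)\right) \left(-206 + 56\right) = \left(36 + 2 \left(1 + \sqrt{4} \cdot 3\right)\right) \left(-150\right) = \left(36 + 2 \left(1 + 2 \cdot 3\right)\right) \left(-150\right) = \left(36 + 2 \left(1 + 6\right)\right) \left(-150\right) = \left(36 + 2 \cdot 7\right) \left(-150\right) = \left(36 + 14\right) \left(-150\right) = 50 \left(-150\right) = -7500$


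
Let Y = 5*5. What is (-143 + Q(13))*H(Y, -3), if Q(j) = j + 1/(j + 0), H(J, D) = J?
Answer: -42225/13 ≈ -3248.1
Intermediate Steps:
Y = 25
Q(j) = j + 1/j
(-143 + Q(13))*H(Y, -3) = (-143 + (13 + 1/13))*25 = (-143 + 170/13)*25 = -1689/13*25 = -42225/13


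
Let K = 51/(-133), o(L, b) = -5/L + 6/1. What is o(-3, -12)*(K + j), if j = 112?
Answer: 341435/399 ≈ 855.73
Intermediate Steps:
o(L, b) = 6 - 5/L (o(L, b) = -5/L + 6*1 = -5/L + 6 = 6 - 5/L)
K = -51/133 (K = 51*(-1/133) = -51/133 ≈ -0.38346)
o(-3, -12)*(K + j) = (6 - 5/(-3))*(-51/133 + 112) = (6 - 5*(-1/3))*(14845/133) = (6 + 5/3)*(14845/133) = (23/3)*(14845/133) = 341435/399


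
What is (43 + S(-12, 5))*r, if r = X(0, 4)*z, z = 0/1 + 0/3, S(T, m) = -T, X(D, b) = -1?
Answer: 0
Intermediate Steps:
z = 0 (z = 0*1 + 0*(1/3) = 0 + 0 = 0)
r = 0 (r = -1*0 = 0)
(43 + S(-12, 5))*r = (43 - 1*(-12))*0 = (43 + 12)*0 = 55*0 = 0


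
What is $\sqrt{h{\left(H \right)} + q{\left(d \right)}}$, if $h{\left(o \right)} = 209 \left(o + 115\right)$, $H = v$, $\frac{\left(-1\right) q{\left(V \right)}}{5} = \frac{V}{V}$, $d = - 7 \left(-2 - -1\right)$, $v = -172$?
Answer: $i \sqrt{11918} \approx 109.17 i$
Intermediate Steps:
$d = 7$ ($d = - 7 \left(-2 + 1\right) = \left(-7\right) \left(-1\right) = 7$)
$q{\left(V \right)} = -5$ ($q{\left(V \right)} = - 5 \frac{V}{V} = \left(-5\right) 1 = -5$)
$H = -172$
$h{\left(o \right)} = 24035 + 209 o$ ($h{\left(o \right)} = 209 \left(115 + o\right) = 24035 + 209 o$)
$\sqrt{h{\left(H \right)} + q{\left(d \right)}} = \sqrt{\left(24035 + 209 \left(-172\right)\right) - 5} = \sqrt{\left(24035 - 35948\right) - 5} = \sqrt{-11913 - 5} = \sqrt{-11918} = i \sqrt{11918}$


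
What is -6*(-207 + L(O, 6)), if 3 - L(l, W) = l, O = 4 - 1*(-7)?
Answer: 1290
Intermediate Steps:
O = 11 (O = 4 + 7 = 11)
L(l, W) = 3 - l
-6*(-207 + L(O, 6)) = -6*(-207 + (3 - 1*11)) = -6*(-207 + (3 - 11)) = -6*(-207 - 8) = -6*(-215) = 1290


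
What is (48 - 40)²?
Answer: 64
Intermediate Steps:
(48 - 40)² = 8² = 64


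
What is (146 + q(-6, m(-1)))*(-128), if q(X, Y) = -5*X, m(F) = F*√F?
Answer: -22528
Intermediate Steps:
m(F) = F^(3/2)
(146 + q(-6, m(-1)))*(-128) = (146 - 5*(-6))*(-128) = (146 + 30)*(-128) = 176*(-128) = -22528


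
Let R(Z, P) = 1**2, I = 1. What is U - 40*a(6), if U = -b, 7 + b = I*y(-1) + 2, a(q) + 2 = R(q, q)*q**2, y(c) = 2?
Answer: -1357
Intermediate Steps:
R(Z, P) = 1
a(q) = -2 + q**2 (a(q) = -2 + 1*q**2 = -2 + q**2)
b = -3 (b = -7 + (1*2 + 2) = -7 + (2 + 2) = -7 + 4 = -3)
U = 3 (U = -1*(-3) = 3)
U - 40*a(6) = 3 - 40*(-2 + 6**2) = 3 - 40*(-2 + 36) = 3 - 40*34 = 3 - 1360 = -1357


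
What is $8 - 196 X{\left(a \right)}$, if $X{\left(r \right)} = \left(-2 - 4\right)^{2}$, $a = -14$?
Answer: $-7048$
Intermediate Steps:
$X{\left(r \right)} = 36$ ($X{\left(r \right)} = \left(-6\right)^{2} = 36$)
$8 - 196 X{\left(a \right)} = 8 - 7056 = -7048$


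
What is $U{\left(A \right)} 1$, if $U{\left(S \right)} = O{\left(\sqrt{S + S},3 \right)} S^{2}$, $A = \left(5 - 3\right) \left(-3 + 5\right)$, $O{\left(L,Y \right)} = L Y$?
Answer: $96 \sqrt{2} \approx 135.76$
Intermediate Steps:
$A = 4$ ($A = \left(5 - 3\right) 2 = 2 \cdot 2 = 4$)
$U{\left(S \right)} = 3 \sqrt{2} S^{\frac{5}{2}}$ ($U{\left(S \right)} = \sqrt{S + S} 3 S^{2} = \sqrt{2 S} 3 S^{2} = \sqrt{2} \sqrt{S} 3 S^{2} = 3 \sqrt{2} \sqrt{S} S^{2} = 3 \sqrt{2} S^{\frac{5}{2}}$)
$U{\left(A \right)} 1 = 3 \sqrt{2} \cdot 4^{\frac{5}{2}} \cdot 1 = 3 \sqrt{2} \cdot 32 \cdot 1 = 96 \sqrt{2} \cdot 1 = 96 \sqrt{2}$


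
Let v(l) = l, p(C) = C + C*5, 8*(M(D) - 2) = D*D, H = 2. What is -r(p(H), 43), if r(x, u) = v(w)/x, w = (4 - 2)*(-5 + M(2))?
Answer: 5/12 ≈ 0.41667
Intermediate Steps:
M(D) = 2 + D²/8 (M(D) = 2 + (D*D)/8 = 2 + D²/8)
w = -5 (w = (4 - 2)*(-5 + (2 + (⅛)*2²)) = 2*(-5 + (2 + (⅛)*4)) = 2*(-5 + (2 + ½)) = 2*(-5 + 5/2) = 2*(-5/2) = -5)
p(C) = 6*C (p(C) = C + 5*C = 6*C)
r(x, u) = -5/x
-r(p(H), 43) = -(-5)/(6*2) = -(-5)/12 = -1*(-5/12) = 5/12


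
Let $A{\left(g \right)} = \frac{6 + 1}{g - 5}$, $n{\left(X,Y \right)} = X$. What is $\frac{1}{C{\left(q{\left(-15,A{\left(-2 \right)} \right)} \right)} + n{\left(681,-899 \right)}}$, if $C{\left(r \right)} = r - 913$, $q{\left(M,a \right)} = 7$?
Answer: $- \frac{1}{225} \approx -0.0044444$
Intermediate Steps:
$A{\left(g \right)} = \frac{7}{-5 + g}$
$C{\left(r \right)} = -913 + r$
$\frac{1}{C{\left(q{\left(-15,A{\left(-2 \right)} \right)} \right)} + n{\left(681,-899 \right)}} = \frac{1}{\left(-913 + 7\right) + 681} = \frac{1}{-906 + 681} = \frac{1}{-225} = - \frac{1}{225}$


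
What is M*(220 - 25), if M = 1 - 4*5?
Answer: -3705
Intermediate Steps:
M = -19 (M = 1 - 20 = -19)
M*(220 - 25) = -19*(220 - 25) = -19*195 = -3705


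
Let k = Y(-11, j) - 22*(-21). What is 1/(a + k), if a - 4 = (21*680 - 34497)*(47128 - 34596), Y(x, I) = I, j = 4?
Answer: -1/253358974 ≈ -3.9470e-9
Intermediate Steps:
k = 466 (k = 4 - 22*(-21) = 4 + 462 = 466)
a = -253359440 (a = 4 + (21*680 - 34497)*(47128 - 34596) = 4 + (14280 - 34497)*12532 = 4 - 20217*12532 = 4 - 253359444 = -253359440)
1/(a + k) = 1/(-253359440 + 466) = 1/(-253358974) = -1/253358974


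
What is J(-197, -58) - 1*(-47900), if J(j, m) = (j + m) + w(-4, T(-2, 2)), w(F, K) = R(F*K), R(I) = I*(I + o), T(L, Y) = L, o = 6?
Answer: 47757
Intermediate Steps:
R(I) = I*(6 + I) (R(I) = I*(I + 6) = I*(6 + I))
w(F, K) = F*K*(6 + F*K) (w(F, K) = (F*K)*(6 + F*K) = F*K*(6 + F*K))
J(j, m) = 112 + j + m (J(j, m) = (j + m) - 4*(-2)*(6 - 4*(-2)) = (j + m) - 4*(-2)*(6 + 8) = (j + m) - 4*(-2)*14 = (j + m) + 112 = 112 + j + m)
J(-197, -58) - 1*(-47900) = (112 - 197 - 58) - 1*(-47900) = -143 + 47900 = 47757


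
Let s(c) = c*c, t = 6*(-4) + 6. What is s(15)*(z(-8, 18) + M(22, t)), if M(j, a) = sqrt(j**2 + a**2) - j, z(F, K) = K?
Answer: -900 + 450*sqrt(202) ≈ 5495.7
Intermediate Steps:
t = -18 (t = -24 + 6 = -18)
M(j, a) = sqrt(a**2 + j**2) - j
s(c) = c**2
s(15)*(z(-8, 18) + M(22, t)) = 15**2*(18 + (sqrt((-18)**2 + 22**2) - 1*22)) = 225*(18 + (sqrt(324 + 484) - 22)) = 225*(18 + (sqrt(808) - 22)) = 225*(18 + (2*sqrt(202) - 22)) = 225*(18 + (-22 + 2*sqrt(202))) = 225*(-4 + 2*sqrt(202)) = -900 + 450*sqrt(202)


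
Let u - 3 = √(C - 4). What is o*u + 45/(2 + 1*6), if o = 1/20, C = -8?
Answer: 231/40 + I*√3/10 ≈ 5.775 + 0.17321*I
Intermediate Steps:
u = 3 + 2*I*√3 (u = 3 + √(-8 - 4) = 3 + √(-12) = 3 + 2*I*√3 ≈ 3.0 + 3.4641*I)
o = 1/20 ≈ 0.050000
o*u + 45/(2 + 1*6) = (3 + 2*I*√3)/20 + 45/(2 + 1*6) = (3/20 + I*√3/10) + 45/(2 + 6) = (3/20 + I*√3/10) + 45/8 = 231/40 + I*√3/10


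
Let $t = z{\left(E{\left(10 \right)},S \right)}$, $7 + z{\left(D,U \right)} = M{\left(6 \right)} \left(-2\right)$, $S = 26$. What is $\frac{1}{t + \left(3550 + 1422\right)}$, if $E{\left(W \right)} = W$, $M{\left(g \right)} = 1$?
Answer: $\frac{1}{4963} \approx 0.00020149$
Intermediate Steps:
$z{\left(D,U \right)} = -9$ ($z{\left(D,U \right)} = -7 + 1 \left(-2\right) = -7 - 2 = -9$)
$t = -9$
$\frac{1}{t + \left(3550 + 1422\right)} = \frac{1}{-9 + \left(3550 + 1422\right)} = \frac{1}{-9 + 4972} = \frac{1}{4963}$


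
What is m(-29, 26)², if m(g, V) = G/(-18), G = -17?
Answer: 289/324 ≈ 0.89198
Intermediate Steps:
m(g, V) = 17/18 (m(g, V) = -17/(-18) = -17*(-1/18) = 17/18)
m(-29, 26)² = (17/18)² = 289/324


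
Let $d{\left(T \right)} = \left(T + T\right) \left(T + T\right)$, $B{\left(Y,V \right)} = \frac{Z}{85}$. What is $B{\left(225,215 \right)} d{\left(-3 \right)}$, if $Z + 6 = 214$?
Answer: $\frac{7488}{85} \approx 88.094$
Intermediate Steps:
$Z = 208$ ($Z = -6 + 214 = 208$)
$B{\left(Y,V \right)} = \frac{208}{85}$
$d{\left(T \right)} = 4 T^{2}$ ($d{\left(T \right)} = 2 T 2 T = 4 T^{2}$)
$B{\left(225,215 \right)} d{\left(-3 \right)} = \frac{208 \cdot 4 \left(-3\right)^{2}}{85} = \frac{208 \cdot 4 \cdot 9}{85} = \frac{208}{85} \cdot 36 = \frac{7488}{85}$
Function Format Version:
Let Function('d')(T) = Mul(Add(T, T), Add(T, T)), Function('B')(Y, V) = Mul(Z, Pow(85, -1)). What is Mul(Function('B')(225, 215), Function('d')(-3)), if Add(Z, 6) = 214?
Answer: Rational(7488, 85) ≈ 88.094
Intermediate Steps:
Z = 208 (Z = Add(-6, 214) = 208)
Function('B')(Y, V) = Rational(208, 85) (Function('B')(Y, V) = Mul(208, Pow(85, -1)) = Mul(208, Rational(1, 85)) = Rational(208, 85))
Function('d')(T) = Mul(4, Pow(T, 2)) (Function('d')(T) = Mul(Mul(2, T), Mul(2, T)) = Mul(4, Pow(T, 2)))
Mul(Function('B')(225, 215), Function('d')(-3)) = Mul(Rational(208, 85), Mul(4, Pow(-3, 2))) = Mul(Rational(208, 85), Mul(4, 9)) = Mul(Rational(208, 85), 36) = Rational(7488, 85)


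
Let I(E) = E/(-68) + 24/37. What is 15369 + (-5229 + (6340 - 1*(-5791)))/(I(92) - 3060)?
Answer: 29583796169/1925183 ≈ 15367.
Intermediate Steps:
I(E) = 24/37 - E/68 (I(E) = E*(-1/68) + 24*(1/37) = -E/68 + 24/37 = 24/37 - E/68)
15369 + (-5229 + (6340 - 1*(-5791)))/(I(92) - 3060) = 15369 + (-5229 + (6340 - 1*(-5791)))/((24/37 - 1/68*92) - 3060) = 15369 + (-5229 + (6340 + 5791))/((24/37 - 23/17) - 3060) = 15369 + (-5229 + 12131)/(-443/629 - 3060) = 15369 + 6902/(-1925183/629) = 15369 + 6902*(-629/1925183) = 15369 - 4341358/1925183 = 29583796169/1925183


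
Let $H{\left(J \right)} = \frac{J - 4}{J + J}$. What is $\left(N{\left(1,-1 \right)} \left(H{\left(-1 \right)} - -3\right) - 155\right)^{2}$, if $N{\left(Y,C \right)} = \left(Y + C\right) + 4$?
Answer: $17689$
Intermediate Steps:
$H{\left(J \right)} = \frac{-4 + J}{2 J}$
$N{\left(Y,C \right)} = 4 + C + Y$ ($N{\left(Y,C \right)} = \left(C + Y\right) + 4 = 4 + C + Y$)
$\left(N{\left(1,-1 \right)} \left(H{\left(-1 \right)} - -3\right) - 155\right)^{2} = \left(\left(4 - 1 + 1\right) \left(\frac{-4 - 1}{2 \left(-1\right)} - -3\right) - 155\right)^{2} = \left(4 \left(\frac{1}{2} \left(-1\right) \left(-5\right) + 3\right) - 155\right)^{2} = \left(4 \left(\frac{5}{2} + 3\right) - 155\right)^{2} = \left(4 \cdot \frac{11}{2} - 155\right)^{2} = \left(22 - 155\right)^{2} = \left(-133\right)^{2} = 17689$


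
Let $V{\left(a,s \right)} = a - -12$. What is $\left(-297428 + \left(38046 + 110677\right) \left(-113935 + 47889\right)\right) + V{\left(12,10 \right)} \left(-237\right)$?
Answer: $-9822862374$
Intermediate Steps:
$V{\left(a,s \right)} = 12 + a$ ($V{\left(a,s \right)} = a + 12 = 12 + a$)
$\left(-297428 + \left(38046 + 110677\right) \left(-113935 + 47889\right)\right) + V{\left(12,10 \right)} \left(-237\right) = \left(-297428 + \left(38046 + 110677\right) \left(-113935 + 47889\right)\right) + \left(12 + 12\right) \left(-237\right) = \left(-297428 + 148723 \left(-66046\right)\right) + 24 \left(-237\right) = \left(-297428 - 9822559258\right) - 5688 = -9822856686 - 5688 = -9822862374$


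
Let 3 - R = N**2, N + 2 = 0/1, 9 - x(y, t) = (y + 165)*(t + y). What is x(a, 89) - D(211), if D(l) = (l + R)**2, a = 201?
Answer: -150231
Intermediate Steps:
x(y, t) = 9 - (165 + y)*(t + y) (x(y, t) = 9 - (y + 165)*(t + y) = 9 - (165 + y)*(t + y))
N = -2 (N = -2 + 0/1 = -2 + 0*1 = -2 + 0 = -2)
R = -1 (R = 3 - 1*(-2)**2 = 3 - 1*4 = 3 - 4 = -1)
D(l) = (-1 + l)**2 (D(l) = (l - 1)**2 = (-1 + l)**2)
x(a, 89) - D(211) = (9 - 1*201**2 - 165*89 - 165*201 - 1*89*201) - (-1 + 211)**2 = (9 - 1*40401 - 14685 - 33165 - 17889) - 1*210**2 = (9 - 40401 - 14685 - 33165 - 17889) - 1*44100 = -106131 - 44100 = -150231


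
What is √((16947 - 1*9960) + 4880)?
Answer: √11867 ≈ 108.94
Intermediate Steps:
√((16947 - 1*9960) + 4880) = √((16947 - 9960) + 4880) = √(6987 + 4880) = √11867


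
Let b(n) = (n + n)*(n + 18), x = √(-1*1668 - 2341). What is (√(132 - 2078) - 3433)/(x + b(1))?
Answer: -6866/287 + √7801514/5453 + 2*I*√1946/287 + 3433*I*√4009/5453 ≈ -23.411 + 40.169*I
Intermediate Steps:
x = I*√4009 (x = √(-1668 - 2341) = √(-4009) = I*√4009 ≈ 63.317*I)
b(n) = 2*n*(18 + n) (b(n) = (2*n)*(18 + n) = 2*n*(18 + n))
(√(132 - 2078) - 3433)/(x + b(1)) = (√(132 - 2078) - 3433)/(I*√4009 + 2*1*(18 + 1)) = (√(-1946) - 3433)/(I*√4009 + 2*1*19) = (I*√1946 - 3433)/(I*√4009 + 38) = (-3433 + I*√1946)/(38 + I*√4009)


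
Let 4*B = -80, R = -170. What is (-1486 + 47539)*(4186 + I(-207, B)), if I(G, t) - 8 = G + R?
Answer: 175784301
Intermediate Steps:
B = -20 (B = (1/4)*(-80) = -20)
I(G, t) = -162 + G (I(G, t) = 8 + (G - 170) = 8 + (-170 + G) = -162 + G)
(-1486 + 47539)*(4186 + I(-207, B)) = (-1486 + 47539)*(4186 + (-162 - 207)) = 46053*(4186 - 369) = 46053*3817 = 175784301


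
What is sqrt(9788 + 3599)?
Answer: sqrt(13387) ≈ 115.70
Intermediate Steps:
sqrt(9788 + 3599) = sqrt(13387)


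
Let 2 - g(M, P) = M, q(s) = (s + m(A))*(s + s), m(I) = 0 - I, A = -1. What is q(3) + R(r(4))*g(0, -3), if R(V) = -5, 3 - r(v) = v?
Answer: 14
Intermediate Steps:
r(v) = 3 - v
m(I) = -I
q(s) = 2*s*(1 + s) (q(s) = (s - 1*(-1))*(s + s) = (s + 1)*(2*s) = (1 + s)*(2*s) = 2*s*(1 + s))
g(M, P) = 2 - M
q(3) + R(r(4))*g(0, -3) = 2*3*(1 + 3) - 5*(2 - 1*0) = 2*3*4 - 5*(2 + 0) = 24 - 5*2 = 24 - 10 = 14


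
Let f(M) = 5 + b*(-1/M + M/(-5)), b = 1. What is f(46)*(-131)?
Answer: 127201/230 ≈ 553.05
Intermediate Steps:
f(M) = 5 - 1/M - M/5 (f(M) = 5 + 1*(-1/M + M/(-5)) = 5 + 1*(-1/M + M*(-⅕)) = 5 + 1*(-1/M - M/5) = 5 + (-1/M - M/5) = 5 - 1/M - M/5)
f(46)*(-131) = (5 - 1/46 - ⅕*46)*(-131) = (5 - 1*1/46 - 46/5)*(-131) = (5 - 1/46 - 46/5)*(-131) = -971/230*(-131) = 127201/230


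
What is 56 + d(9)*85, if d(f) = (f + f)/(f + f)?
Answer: 141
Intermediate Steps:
d(f) = 1 (d(f) = (2*f)/((2*f)) = (2*f)*(1/(2*f)) = 1)
56 + d(9)*85 = 56 + 1*85 = 56 + 85 = 141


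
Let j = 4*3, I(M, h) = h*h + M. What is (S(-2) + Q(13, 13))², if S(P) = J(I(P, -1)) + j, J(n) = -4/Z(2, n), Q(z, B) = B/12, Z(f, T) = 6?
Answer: 22201/144 ≈ 154.17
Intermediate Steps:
I(M, h) = M + h² (I(M, h) = h² + M = M + h²)
Q(z, B) = B/12 (Q(z, B) = B*(1/12) = B/12)
j = 12
J(n) = -⅔ (J(n) = -4/6 = -4*⅙ = -⅔)
S(P) = 34/3 (S(P) = -⅔ + 12 = 34/3)
(S(-2) + Q(13, 13))² = (34/3 + (1/12)*13)² = (34/3 + 13/12)² = (149/12)² = 22201/144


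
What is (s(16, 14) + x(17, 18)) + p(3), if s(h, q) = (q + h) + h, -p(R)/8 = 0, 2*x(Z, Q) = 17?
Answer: 109/2 ≈ 54.500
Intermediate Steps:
x(Z, Q) = 17/2 (x(Z, Q) = (½)*17 = 17/2)
p(R) = 0 (p(R) = -8*0 = 0)
s(h, q) = q + 2*h (s(h, q) = (h + q) + h = q + 2*h)
(s(16, 14) + x(17, 18)) + p(3) = ((14 + 2*16) + 17/2) + 0 = ((14 + 32) + 17/2) + 0 = (46 + 17/2) + 0 = 109/2 + 0 = 109/2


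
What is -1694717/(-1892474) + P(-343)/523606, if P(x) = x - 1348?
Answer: 221040953992/247727685311 ≈ 0.89227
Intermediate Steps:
P(x) = -1348 + x
-1694717/(-1892474) + P(-343)/523606 = -1694717/(-1892474) + (-1348 - 343)/523606 = -1694717*(-1/1892474) - 1691*1/523606 = 1694717/1892474 - 1691/523606 = 221040953992/247727685311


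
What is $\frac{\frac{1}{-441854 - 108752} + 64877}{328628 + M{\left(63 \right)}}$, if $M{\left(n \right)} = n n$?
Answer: $\frac{35721665461}{183129903782} \approx 0.19506$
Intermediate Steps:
$M{\left(n \right)} = n^{2}$
$\frac{\frac{1}{-441854 - 108752} + 64877}{328628 + M{\left(63 \right)}} = \frac{\frac{1}{-441854 - 108752} + 64877}{328628 + 63^{2}} = \frac{\frac{1}{-550606} + 64877}{328628 + 3969} = \frac{- \frac{1}{550606} + 64877}{332597} = \frac{35721665461}{550606} \cdot \frac{1}{332597} = \frac{35721665461}{183129903782}$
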